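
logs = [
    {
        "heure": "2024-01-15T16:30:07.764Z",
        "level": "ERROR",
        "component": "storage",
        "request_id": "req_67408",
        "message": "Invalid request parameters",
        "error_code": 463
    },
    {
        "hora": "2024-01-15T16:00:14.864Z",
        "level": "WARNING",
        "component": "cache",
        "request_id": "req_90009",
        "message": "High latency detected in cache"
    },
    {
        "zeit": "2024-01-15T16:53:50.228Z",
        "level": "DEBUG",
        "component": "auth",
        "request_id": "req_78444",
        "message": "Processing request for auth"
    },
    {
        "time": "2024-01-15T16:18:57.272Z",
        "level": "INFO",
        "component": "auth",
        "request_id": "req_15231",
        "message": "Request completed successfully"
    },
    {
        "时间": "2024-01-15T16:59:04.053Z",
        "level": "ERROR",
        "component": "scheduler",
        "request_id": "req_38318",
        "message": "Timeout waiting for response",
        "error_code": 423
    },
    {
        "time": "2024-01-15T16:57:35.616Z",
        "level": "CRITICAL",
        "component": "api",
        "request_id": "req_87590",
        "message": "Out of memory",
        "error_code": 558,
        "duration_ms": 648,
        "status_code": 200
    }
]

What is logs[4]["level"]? "ERROR"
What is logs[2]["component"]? "auth"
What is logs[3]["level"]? "INFO"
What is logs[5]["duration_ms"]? 648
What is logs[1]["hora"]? "2024-01-15T16:00:14.864Z"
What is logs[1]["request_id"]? "req_90009"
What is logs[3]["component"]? "auth"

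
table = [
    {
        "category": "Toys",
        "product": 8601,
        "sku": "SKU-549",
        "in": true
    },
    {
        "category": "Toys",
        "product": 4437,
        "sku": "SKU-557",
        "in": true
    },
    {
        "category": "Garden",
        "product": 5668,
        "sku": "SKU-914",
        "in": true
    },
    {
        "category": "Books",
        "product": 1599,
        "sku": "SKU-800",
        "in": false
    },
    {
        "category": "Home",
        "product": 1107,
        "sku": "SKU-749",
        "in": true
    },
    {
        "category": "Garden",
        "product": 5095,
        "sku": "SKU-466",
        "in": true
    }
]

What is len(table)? 6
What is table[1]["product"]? 4437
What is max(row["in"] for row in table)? True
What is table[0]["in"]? True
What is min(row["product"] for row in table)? 1107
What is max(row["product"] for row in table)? 8601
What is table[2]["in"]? True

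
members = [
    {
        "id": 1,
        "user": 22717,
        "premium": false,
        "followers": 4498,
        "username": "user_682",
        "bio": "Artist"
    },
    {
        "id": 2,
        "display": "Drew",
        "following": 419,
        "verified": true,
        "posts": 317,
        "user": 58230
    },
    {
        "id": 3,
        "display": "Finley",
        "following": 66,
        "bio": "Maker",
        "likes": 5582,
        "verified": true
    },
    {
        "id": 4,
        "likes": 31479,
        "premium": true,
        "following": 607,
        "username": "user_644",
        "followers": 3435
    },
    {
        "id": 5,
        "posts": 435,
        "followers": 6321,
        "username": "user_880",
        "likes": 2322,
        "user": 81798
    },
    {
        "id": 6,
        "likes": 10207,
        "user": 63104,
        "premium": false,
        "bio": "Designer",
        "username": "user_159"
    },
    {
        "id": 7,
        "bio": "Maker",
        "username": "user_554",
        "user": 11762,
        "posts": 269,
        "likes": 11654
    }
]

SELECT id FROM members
[1, 2, 3, 4, 5, 6, 7]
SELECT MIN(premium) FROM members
False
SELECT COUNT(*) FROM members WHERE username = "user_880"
1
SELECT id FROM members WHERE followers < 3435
[]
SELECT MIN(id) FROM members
1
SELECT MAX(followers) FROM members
6321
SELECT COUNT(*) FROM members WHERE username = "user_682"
1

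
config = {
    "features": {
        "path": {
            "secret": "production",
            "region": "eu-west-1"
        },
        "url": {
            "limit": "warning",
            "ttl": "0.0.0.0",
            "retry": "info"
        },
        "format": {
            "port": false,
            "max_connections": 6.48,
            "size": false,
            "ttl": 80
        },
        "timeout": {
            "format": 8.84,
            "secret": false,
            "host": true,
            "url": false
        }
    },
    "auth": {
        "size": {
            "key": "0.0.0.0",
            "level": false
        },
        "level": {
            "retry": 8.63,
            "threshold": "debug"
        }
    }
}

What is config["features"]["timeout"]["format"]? 8.84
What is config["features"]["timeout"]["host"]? True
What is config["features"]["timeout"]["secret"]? False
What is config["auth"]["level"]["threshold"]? "debug"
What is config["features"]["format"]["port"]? False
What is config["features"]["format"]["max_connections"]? 6.48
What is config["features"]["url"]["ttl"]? "0.0.0.0"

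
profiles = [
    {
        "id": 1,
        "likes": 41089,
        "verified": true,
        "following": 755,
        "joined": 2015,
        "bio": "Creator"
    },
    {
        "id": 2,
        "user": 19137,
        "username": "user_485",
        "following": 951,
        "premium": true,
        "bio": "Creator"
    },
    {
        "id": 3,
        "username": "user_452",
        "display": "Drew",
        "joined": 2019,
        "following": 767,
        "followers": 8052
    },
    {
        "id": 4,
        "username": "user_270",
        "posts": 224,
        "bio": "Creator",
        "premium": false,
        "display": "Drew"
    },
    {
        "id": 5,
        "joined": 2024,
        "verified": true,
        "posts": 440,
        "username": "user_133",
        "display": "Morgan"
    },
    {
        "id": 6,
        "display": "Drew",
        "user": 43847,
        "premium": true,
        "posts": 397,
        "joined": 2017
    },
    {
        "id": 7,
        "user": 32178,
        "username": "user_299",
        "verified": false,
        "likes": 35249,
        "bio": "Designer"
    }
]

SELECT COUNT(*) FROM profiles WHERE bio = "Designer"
1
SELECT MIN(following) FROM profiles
755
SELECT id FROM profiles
[1, 2, 3, 4, 5, 6, 7]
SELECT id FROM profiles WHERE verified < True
[7]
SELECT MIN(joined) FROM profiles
2015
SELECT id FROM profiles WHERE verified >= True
[1, 5]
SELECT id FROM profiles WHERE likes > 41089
[]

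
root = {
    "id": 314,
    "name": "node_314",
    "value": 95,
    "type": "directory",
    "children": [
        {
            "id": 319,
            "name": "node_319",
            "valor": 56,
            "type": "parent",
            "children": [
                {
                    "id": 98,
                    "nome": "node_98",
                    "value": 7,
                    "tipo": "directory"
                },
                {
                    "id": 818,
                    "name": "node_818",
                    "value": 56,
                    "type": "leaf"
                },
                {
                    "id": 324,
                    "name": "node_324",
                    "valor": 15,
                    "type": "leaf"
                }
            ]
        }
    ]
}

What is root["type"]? "directory"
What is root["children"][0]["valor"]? 56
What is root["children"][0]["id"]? 319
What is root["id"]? 314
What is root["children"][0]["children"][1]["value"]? 56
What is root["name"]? "node_314"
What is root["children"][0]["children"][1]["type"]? "leaf"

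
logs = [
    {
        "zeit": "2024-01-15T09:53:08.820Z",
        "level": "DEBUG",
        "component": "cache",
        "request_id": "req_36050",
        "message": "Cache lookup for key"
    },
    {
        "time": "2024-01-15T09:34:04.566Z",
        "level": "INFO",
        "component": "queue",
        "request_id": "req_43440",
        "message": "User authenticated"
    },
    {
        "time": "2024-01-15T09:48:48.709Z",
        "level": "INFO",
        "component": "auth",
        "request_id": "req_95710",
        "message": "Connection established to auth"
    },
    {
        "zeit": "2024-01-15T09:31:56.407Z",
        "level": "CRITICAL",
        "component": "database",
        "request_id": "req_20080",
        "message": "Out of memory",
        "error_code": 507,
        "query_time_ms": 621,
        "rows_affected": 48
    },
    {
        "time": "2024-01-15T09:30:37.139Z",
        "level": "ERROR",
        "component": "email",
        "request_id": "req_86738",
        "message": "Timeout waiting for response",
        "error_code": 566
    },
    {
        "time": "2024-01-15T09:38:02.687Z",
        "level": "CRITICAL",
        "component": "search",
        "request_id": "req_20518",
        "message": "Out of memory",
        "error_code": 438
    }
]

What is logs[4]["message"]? "Timeout waiting for response"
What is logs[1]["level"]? "INFO"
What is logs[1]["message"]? "User authenticated"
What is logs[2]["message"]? "Connection established to auth"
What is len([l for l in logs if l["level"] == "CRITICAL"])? 2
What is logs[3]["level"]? "CRITICAL"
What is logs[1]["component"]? "queue"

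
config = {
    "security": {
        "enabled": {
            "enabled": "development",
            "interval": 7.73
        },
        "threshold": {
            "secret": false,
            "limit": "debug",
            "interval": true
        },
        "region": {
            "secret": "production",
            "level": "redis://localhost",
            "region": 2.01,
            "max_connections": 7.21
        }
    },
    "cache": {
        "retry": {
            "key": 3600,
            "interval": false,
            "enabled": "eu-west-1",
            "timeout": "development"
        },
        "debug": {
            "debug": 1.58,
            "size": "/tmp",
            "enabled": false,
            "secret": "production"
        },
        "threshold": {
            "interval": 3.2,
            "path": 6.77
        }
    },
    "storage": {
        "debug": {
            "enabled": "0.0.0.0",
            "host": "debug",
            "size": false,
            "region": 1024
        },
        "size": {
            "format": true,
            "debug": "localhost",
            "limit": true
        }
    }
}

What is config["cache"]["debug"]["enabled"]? False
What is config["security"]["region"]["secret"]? "production"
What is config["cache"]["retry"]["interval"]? False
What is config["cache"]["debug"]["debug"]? 1.58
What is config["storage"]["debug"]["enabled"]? "0.0.0.0"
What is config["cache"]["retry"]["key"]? 3600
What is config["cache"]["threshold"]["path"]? 6.77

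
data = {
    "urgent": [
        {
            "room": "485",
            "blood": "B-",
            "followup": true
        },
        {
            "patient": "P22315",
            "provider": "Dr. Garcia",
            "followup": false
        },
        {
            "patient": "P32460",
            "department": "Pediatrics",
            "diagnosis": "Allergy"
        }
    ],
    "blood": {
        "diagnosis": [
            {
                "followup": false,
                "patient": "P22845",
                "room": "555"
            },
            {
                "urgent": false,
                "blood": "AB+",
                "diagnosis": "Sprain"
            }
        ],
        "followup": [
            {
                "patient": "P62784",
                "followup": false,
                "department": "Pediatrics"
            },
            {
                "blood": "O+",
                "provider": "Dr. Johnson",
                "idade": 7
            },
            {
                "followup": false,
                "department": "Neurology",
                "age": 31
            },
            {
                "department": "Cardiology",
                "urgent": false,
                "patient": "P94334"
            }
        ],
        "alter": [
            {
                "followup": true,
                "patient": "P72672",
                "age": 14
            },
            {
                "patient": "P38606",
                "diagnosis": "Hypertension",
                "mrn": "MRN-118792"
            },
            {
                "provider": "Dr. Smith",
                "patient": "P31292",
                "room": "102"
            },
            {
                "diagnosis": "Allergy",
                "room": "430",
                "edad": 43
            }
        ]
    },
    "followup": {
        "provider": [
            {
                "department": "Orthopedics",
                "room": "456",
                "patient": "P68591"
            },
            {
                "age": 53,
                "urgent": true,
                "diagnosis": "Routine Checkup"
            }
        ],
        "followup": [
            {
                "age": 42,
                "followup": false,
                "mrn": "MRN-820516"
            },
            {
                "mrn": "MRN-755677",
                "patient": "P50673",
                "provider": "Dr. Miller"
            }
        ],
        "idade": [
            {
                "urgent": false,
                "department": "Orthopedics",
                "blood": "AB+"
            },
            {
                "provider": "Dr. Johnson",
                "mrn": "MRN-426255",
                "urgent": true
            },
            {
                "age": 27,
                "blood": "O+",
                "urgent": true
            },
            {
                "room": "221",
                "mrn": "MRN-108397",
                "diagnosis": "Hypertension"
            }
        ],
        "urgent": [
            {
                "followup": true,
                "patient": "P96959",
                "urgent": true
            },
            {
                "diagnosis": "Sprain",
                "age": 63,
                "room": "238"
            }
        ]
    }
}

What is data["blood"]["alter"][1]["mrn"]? "MRN-118792"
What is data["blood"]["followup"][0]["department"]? "Pediatrics"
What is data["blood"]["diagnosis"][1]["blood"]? "AB+"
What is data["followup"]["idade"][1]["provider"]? "Dr. Johnson"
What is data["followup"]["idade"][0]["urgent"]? False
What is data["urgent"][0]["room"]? "485"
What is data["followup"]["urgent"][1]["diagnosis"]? "Sprain"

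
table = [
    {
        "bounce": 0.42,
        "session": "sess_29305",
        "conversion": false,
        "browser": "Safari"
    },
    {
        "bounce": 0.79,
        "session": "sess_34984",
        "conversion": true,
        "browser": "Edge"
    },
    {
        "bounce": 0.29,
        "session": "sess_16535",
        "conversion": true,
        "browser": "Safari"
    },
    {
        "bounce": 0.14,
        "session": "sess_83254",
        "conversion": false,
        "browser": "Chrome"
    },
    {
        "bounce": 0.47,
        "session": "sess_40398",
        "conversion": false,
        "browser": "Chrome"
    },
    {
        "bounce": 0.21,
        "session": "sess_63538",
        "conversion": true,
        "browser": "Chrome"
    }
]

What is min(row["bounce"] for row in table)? 0.14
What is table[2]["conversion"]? True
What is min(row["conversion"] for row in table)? False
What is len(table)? 6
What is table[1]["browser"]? "Edge"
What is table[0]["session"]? "sess_29305"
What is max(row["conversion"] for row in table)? True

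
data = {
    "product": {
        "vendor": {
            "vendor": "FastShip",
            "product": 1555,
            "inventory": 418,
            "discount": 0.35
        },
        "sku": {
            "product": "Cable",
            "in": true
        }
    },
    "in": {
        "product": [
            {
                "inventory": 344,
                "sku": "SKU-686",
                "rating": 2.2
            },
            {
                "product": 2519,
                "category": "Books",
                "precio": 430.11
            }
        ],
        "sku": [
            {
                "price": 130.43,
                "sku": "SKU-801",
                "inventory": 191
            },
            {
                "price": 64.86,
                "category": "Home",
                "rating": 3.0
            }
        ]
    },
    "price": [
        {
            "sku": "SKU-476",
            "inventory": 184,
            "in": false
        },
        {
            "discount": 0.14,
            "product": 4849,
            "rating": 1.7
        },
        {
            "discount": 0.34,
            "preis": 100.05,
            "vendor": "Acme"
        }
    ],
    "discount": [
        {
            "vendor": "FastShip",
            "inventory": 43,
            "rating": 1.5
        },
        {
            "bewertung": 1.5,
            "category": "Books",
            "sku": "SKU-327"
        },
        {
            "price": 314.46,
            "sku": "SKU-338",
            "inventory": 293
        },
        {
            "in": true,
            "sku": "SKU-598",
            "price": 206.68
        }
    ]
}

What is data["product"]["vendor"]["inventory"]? 418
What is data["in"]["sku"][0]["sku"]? "SKU-801"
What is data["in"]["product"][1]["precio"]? 430.11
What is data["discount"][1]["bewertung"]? 1.5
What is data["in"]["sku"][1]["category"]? "Home"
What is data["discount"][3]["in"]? True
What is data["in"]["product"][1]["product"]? 2519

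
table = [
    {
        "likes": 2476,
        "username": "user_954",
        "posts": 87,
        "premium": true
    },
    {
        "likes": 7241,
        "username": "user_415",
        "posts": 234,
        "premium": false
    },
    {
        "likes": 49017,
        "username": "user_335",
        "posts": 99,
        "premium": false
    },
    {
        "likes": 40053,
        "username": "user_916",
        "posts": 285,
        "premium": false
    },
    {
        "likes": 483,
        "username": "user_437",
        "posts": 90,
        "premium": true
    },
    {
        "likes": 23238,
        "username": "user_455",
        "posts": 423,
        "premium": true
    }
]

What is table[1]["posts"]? 234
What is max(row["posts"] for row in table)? 423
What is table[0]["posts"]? 87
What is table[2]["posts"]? 99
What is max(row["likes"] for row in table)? 49017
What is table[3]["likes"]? 40053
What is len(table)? 6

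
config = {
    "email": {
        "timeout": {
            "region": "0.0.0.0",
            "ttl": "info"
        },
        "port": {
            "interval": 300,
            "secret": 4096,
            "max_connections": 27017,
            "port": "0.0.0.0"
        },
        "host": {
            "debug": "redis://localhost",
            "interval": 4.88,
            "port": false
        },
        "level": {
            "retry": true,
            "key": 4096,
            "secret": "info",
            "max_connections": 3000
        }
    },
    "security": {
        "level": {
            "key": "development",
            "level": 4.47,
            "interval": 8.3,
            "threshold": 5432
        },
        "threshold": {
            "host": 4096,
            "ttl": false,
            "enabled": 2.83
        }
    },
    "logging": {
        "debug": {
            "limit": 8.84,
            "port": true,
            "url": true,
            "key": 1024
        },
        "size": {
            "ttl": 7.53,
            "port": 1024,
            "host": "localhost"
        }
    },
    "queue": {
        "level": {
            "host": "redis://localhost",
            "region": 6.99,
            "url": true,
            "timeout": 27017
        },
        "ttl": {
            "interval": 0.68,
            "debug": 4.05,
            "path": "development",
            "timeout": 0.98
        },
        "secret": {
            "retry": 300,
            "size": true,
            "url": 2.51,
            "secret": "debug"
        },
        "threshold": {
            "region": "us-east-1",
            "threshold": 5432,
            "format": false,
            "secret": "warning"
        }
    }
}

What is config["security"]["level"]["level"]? 4.47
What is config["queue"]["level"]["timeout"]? 27017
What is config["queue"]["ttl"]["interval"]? 0.68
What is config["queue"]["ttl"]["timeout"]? 0.98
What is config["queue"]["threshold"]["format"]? False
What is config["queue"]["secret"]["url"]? 2.51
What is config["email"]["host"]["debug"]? "redis://localhost"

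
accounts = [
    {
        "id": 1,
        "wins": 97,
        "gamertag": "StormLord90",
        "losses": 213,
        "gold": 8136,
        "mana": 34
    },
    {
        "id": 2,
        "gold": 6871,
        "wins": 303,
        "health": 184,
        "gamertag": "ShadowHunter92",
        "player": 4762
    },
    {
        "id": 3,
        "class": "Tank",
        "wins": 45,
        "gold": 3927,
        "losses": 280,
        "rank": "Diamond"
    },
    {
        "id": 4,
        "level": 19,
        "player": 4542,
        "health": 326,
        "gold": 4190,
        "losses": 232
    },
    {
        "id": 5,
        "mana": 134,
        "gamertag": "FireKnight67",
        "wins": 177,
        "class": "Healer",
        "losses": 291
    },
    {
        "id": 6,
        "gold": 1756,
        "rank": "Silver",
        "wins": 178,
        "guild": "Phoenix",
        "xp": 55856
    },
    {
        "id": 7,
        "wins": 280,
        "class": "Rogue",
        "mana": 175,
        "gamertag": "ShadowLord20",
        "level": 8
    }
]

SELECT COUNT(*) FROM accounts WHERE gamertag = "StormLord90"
1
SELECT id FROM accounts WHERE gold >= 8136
[1]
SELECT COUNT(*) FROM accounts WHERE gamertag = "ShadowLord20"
1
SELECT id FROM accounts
[1, 2, 3, 4, 5, 6, 7]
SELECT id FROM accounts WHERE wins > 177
[2, 6, 7]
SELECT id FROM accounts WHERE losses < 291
[1, 3, 4]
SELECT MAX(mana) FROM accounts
175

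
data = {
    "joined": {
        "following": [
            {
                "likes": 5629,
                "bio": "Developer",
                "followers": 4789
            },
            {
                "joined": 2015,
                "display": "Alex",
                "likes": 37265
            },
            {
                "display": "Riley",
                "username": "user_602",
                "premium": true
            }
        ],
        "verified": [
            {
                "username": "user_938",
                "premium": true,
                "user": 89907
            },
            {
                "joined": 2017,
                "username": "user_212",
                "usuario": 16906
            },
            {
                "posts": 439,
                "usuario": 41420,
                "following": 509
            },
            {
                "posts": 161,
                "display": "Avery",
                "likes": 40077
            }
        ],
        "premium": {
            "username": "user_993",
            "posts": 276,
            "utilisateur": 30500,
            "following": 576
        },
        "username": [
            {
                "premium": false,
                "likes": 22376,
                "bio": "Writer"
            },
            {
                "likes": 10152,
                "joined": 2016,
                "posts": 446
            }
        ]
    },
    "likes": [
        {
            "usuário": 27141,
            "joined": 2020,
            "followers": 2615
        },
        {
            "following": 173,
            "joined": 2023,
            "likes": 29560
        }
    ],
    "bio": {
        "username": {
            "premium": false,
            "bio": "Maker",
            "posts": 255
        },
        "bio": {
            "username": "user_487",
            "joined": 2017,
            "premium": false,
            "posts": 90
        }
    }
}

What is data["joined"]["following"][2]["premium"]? True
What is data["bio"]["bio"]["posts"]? 90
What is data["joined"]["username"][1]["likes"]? 10152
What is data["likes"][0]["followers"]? 2615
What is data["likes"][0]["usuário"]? 27141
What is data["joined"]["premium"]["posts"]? 276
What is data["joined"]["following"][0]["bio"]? "Developer"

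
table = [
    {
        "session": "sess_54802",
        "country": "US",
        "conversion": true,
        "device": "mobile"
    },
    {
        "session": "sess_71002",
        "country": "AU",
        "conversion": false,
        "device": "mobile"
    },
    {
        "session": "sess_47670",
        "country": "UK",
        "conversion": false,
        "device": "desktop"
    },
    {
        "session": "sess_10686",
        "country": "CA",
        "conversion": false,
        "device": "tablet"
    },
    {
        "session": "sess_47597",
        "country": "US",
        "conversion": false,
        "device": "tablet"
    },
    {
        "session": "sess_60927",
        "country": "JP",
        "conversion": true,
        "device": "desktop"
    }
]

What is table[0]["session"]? "sess_54802"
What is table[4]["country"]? "US"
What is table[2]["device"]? "desktop"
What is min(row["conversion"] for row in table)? False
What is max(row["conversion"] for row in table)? True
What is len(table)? 6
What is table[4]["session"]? "sess_47597"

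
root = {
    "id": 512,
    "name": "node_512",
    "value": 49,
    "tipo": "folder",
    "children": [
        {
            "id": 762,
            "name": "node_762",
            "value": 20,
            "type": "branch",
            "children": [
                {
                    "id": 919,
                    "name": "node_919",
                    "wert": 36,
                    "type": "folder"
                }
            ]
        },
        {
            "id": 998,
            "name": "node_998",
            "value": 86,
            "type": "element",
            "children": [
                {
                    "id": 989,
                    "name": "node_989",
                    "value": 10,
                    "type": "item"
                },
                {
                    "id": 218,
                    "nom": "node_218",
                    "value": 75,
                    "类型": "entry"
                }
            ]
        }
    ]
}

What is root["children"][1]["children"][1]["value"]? 75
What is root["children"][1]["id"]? 998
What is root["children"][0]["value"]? 20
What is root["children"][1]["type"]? "element"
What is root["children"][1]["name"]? "node_998"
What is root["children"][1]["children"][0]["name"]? "node_989"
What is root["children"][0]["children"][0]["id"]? 919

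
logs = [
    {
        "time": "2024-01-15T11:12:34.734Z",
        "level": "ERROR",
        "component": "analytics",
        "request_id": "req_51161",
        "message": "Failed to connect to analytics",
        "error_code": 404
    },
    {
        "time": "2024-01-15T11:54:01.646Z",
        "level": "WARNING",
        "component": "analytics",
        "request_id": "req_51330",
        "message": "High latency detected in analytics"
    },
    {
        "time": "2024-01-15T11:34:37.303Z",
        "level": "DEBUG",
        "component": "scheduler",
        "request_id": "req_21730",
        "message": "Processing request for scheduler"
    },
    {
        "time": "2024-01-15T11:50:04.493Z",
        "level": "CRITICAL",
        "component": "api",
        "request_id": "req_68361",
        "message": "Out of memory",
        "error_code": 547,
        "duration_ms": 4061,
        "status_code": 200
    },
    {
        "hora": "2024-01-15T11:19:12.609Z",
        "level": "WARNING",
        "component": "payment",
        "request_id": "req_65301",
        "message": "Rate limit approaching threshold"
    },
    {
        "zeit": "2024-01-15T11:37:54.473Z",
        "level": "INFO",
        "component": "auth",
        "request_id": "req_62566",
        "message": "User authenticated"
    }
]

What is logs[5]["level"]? "INFO"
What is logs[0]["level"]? "ERROR"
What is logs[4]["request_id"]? "req_65301"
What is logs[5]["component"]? "auth"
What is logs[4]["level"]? "WARNING"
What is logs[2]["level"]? "DEBUG"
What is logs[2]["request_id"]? "req_21730"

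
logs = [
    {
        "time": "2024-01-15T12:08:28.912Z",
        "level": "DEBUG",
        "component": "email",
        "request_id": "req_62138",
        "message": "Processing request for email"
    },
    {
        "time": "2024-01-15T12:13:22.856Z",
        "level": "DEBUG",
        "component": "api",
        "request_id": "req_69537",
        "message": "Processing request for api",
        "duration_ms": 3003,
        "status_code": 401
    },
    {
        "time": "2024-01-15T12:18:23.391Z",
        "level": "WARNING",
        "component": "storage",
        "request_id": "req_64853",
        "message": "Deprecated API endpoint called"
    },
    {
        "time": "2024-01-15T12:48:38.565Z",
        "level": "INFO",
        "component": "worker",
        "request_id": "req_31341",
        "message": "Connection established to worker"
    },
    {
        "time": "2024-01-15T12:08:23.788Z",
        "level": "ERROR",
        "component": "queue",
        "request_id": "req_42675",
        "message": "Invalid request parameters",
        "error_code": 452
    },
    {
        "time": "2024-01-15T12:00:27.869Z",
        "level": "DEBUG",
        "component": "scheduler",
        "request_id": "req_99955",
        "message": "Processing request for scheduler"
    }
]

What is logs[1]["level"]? "DEBUG"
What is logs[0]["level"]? "DEBUG"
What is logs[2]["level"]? "WARNING"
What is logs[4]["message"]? "Invalid request parameters"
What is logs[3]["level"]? "INFO"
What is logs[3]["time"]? "2024-01-15T12:48:38.565Z"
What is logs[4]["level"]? "ERROR"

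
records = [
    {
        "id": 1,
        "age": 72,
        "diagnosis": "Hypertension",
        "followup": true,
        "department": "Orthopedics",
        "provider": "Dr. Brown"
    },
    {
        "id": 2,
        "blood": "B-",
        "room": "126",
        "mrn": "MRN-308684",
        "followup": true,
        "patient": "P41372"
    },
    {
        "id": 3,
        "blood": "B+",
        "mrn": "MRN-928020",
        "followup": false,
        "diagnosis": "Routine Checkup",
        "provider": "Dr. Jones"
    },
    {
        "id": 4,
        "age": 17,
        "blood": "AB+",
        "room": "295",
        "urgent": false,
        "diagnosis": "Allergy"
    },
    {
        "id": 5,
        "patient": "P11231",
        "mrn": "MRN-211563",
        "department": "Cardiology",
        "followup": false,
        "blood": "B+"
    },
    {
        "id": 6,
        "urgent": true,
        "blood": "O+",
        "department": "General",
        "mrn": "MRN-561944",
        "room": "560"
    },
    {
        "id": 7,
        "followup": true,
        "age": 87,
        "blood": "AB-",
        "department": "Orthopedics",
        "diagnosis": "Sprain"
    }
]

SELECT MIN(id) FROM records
1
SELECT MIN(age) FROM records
17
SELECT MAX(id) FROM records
7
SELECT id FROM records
[1, 2, 3, 4, 5, 6, 7]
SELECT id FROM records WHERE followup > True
[]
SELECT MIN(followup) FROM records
False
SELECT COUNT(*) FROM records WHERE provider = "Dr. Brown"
1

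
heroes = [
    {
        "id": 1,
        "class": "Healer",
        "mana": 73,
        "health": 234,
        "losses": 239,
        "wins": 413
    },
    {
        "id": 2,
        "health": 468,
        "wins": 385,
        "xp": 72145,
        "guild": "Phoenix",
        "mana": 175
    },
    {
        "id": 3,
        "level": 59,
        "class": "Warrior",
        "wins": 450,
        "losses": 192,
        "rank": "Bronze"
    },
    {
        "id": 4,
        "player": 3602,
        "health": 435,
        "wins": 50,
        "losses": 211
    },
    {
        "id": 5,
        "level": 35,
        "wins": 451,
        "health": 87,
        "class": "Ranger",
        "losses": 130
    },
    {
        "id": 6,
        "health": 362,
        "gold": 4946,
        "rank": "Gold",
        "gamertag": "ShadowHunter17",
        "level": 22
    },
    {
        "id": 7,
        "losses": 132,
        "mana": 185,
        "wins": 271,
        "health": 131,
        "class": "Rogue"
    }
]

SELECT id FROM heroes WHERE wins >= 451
[5]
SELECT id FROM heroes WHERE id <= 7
[1, 2, 3, 4, 5, 6, 7]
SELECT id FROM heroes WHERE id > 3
[4, 5, 6, 7]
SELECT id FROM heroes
[1, 2, 3, 4, 5, 6, 7]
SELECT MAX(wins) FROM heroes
451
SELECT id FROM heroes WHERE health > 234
[2, 4, 6]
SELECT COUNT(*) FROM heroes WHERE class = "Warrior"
1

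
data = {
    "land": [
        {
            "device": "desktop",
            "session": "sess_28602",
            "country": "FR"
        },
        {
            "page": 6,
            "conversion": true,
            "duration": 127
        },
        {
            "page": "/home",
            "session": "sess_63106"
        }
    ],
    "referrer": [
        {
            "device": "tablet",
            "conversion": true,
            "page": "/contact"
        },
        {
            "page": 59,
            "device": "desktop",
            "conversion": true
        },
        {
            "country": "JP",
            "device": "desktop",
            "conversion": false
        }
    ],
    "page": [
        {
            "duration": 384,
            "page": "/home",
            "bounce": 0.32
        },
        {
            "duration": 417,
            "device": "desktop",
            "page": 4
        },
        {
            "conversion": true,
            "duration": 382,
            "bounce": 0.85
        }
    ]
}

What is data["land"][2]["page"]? "/home"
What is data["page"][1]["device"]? "desktop"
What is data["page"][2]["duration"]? 382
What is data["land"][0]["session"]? "sess_28602"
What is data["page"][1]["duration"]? 417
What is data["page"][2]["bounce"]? 0.85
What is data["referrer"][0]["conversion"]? True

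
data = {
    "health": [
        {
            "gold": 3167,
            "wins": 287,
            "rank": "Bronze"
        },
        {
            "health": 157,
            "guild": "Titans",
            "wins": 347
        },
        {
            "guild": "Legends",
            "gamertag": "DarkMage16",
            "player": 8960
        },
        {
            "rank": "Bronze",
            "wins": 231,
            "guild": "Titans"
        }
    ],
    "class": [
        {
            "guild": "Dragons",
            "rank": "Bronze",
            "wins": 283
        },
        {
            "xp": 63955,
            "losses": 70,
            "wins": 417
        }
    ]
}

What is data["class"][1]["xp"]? 63955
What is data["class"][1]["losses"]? 70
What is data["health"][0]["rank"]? "Bronze"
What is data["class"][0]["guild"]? "Dragons"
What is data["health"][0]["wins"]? 287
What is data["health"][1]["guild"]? "Titans"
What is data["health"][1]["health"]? 157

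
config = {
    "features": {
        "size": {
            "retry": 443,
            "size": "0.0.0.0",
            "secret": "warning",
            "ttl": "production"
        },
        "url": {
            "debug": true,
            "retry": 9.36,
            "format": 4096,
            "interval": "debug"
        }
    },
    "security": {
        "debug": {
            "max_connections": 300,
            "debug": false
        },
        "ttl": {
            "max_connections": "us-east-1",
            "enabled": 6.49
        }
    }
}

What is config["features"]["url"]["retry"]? 9.36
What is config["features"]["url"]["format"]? 4096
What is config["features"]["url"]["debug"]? True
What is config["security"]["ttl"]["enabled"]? 6.49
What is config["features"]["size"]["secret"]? "warning"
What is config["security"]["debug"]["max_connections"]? 300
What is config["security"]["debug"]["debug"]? False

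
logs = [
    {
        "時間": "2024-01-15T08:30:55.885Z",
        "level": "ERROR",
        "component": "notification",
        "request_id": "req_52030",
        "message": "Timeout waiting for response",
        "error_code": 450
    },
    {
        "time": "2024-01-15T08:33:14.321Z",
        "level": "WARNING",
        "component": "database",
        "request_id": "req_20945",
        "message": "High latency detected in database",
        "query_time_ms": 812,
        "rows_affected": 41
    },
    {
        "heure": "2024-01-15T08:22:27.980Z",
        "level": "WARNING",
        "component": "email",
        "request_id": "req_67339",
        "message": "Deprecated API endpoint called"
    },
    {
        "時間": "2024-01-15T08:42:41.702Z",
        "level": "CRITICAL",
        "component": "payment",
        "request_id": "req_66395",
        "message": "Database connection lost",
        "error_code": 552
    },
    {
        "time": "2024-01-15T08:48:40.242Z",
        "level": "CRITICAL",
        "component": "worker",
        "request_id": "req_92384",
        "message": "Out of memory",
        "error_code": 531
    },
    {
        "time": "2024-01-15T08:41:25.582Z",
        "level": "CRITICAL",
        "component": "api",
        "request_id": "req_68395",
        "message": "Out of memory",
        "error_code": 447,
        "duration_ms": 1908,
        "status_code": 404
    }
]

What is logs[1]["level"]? "WARNING"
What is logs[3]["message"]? "Database connection lost"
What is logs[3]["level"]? "CRITICAL"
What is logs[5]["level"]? "CRITICAL"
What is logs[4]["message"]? "Out of memory"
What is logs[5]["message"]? "Out of memory"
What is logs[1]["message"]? "High latency detected in database"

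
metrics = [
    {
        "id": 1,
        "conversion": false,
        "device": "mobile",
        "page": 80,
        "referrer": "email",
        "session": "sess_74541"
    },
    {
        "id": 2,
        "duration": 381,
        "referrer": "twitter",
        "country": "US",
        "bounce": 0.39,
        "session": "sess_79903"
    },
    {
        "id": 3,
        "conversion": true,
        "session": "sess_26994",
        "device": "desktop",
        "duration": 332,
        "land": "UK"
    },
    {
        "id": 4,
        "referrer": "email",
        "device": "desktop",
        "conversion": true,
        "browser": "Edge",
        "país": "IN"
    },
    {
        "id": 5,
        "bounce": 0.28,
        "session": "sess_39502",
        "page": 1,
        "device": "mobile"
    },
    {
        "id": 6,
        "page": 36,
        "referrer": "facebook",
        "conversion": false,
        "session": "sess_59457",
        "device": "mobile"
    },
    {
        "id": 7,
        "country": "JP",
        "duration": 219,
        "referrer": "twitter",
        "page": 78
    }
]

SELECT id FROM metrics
[1, 2, 3, 4, 5, 6, 7]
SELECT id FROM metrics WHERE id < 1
[]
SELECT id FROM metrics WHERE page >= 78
[1, 7]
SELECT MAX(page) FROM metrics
80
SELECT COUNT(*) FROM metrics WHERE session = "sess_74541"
1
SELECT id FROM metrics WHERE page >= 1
[1, 5, 6, 7]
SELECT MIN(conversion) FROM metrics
False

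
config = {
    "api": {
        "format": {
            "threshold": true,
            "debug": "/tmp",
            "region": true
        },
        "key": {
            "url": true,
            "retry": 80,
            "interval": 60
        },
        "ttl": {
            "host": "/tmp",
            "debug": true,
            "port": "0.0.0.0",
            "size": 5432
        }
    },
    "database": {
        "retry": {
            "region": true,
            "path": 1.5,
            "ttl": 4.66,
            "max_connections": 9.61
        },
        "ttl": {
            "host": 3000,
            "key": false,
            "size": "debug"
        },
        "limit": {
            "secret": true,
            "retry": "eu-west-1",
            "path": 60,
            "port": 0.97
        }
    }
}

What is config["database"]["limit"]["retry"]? "eu-west-1"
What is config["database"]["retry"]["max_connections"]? 9.61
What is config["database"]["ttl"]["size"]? "debug"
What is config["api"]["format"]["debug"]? "/tmp"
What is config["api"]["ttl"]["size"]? 5432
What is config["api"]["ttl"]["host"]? "/tmp"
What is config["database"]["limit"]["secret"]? True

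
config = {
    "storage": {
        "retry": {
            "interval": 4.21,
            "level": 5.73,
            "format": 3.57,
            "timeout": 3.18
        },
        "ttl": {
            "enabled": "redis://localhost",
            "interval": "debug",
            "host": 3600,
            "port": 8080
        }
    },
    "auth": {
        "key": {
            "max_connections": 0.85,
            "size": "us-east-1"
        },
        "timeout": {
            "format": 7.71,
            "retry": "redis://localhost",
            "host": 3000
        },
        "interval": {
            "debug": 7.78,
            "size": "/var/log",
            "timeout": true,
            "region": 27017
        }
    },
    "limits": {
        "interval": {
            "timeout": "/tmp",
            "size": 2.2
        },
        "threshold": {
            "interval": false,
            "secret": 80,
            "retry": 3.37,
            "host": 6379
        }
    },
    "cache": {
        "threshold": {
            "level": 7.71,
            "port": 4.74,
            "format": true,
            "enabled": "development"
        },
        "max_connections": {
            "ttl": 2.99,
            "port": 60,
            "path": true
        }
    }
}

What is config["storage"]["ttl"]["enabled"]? "redis://localhost"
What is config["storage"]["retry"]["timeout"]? 3.18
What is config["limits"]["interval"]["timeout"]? "/tmp"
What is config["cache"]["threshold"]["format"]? True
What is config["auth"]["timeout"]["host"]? 3000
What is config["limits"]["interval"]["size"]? 2.2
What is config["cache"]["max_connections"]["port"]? 60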